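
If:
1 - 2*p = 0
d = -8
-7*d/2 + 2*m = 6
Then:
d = -8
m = -11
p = 1/2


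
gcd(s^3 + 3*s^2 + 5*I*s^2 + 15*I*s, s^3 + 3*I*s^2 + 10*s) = s^2 + 5*I*s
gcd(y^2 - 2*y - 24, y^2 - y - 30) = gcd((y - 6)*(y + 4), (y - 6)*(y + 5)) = y - 6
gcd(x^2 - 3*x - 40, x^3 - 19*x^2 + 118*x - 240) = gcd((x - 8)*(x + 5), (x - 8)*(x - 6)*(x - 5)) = x - 8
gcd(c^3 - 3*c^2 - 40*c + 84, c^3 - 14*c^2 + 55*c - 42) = c - 7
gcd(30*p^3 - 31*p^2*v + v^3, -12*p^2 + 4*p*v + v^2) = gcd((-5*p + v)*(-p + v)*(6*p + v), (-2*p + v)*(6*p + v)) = 6*p + v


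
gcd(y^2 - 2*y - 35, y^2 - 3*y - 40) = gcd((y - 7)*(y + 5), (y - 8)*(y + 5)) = y + 5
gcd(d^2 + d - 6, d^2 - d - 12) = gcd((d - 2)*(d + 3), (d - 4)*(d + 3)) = d + 3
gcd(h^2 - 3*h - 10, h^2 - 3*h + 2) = 1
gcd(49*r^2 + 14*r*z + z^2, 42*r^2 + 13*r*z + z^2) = 7*r + z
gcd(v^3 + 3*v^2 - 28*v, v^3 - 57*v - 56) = v + 7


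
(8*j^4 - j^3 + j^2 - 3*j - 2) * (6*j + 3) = 48*j^5 + 18*j^4 + 3*j^3 - 15*j^2 - 21*j - 6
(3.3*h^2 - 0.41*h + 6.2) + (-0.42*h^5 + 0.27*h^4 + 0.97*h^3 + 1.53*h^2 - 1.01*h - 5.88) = -0.42*h^5 + 0.27*h^4 + 0.97*h^3 + 4.83*h^2 - 1.42*h + 0.32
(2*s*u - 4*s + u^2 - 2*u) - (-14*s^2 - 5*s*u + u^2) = 14*s^2 + 7*s*u - 4*s - 2*u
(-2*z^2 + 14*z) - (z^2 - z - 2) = -3*z^2 + 15*z + 2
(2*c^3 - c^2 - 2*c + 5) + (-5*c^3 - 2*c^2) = -3*c^3 - 3*c^2 - 2*c + 5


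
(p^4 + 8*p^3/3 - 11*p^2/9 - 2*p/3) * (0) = 0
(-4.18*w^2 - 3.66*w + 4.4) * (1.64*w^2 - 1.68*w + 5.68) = -6.8552*w^4 + 1.02*w^3 - 10.3776*w^2 - 28.1808*w + 24.992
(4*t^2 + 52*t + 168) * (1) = 4*t^2 + 52*t + 168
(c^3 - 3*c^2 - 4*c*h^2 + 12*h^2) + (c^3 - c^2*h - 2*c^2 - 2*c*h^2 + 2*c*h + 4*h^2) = 2*c^3 - c^2*h - 5*c^2 - 6*c*h^2 + 2*c*h + 16*h^2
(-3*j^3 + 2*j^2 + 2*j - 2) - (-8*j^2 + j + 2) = -3*j^3 + 10*j^2 + j - 4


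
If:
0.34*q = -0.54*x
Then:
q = -1.58823529411765*x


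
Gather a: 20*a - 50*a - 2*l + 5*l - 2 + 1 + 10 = -30*a + 3*l + 9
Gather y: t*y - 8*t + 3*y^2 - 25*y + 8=-8*t + 3*y^2 + y*(t - 25) + 8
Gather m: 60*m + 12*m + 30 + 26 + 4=72*m + 60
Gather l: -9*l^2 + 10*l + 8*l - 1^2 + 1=-9*l^2 + 18*l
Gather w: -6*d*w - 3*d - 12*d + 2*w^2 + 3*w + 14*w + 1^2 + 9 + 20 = -15*d + 2*w^2 + w*(17 - 6*d) + 30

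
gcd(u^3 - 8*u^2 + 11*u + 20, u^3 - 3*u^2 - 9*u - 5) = u^2 - 4*u - 5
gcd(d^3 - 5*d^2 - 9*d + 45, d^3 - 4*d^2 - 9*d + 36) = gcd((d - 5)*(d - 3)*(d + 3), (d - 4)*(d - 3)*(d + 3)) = d^2 - 9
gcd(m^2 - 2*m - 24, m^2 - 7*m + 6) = m - 6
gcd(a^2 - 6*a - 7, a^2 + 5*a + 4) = a + 1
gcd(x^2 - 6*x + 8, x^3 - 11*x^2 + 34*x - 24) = x - 4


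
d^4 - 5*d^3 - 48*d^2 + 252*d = d*(d - 6)^2*(d + 7)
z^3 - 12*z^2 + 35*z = z*(z - 7)*(z - 5)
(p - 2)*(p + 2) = p^2 - 4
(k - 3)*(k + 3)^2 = k^3 + 3*k^2 - 9*k - 27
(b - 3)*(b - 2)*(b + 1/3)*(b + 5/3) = b^4 - 3*b^3 - 31*b^2/9 + 83*b/9 + 10/3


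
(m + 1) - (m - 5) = 6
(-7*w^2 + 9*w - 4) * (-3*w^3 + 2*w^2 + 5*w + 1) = 21*w^5 - 41*w^4 - 5*w^3 + 30*w^2 - 11*w - 4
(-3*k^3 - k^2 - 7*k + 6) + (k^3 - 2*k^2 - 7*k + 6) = -2*k^3 - 3*k^2 - 14*k + 12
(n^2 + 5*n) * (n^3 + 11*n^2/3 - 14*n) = n^5 + 26*n^4/3 + 13*n^3/3 - 70*n^2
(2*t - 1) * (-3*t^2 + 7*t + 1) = -6*t^3 + 17*t^2 - 5*t - 1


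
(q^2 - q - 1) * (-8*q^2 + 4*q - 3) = -8*q^4 + 12*q^3 + q^2 - q + 3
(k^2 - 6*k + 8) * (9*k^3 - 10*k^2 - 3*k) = 9*k^5 - 64*k^4 + 129*k^3 - 62*k^2 - 24*k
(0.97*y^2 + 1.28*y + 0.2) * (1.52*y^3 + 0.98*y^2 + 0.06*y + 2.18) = 1.4744*y^5 + 2.8962*y^4 + 1.6166*y^3 + 2.3874*y^2 + 2.8024*y + 0.436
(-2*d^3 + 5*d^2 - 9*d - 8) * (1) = -2*d^3 + 5*d^2 - 9*d - 8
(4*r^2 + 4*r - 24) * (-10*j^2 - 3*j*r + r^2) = -40*j^2*r^2 - 40*j^2*r + 240*j^2 - 12*j*r^3 - 12*j*r^2 + 72*j*r + 4*r^4 + 4*r^3 - 24*r^2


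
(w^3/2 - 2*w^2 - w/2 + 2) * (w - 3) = w^4/2 - 7*w^3/2 + 11*w^2/2 + 7*w/2 - 6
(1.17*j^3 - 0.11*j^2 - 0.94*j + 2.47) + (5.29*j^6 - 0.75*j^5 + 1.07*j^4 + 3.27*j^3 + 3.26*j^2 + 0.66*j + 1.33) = 5.29*j^6 - 0.75*j^5 + 1.07*j^4 + 4.44*j^3 + 3.15*j^2 - 0.28*j + 3.8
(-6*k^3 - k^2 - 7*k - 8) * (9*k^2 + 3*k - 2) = -54*k^5 - 27*k^4 - 54*k^3 - 91*k^2 - 10*k + 16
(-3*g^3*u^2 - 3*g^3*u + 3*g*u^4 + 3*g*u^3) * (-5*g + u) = 15*g^4*u^2 + 15*g^4*u - 3*g^3*u^3 - 3*g^3*u^2 - 15*g^2*u^4 - 15*g^2*u^3 + 3*g*u^5 + 3*g*u^4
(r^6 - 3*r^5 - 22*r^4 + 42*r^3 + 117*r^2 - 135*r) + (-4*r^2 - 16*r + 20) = r^6 - 3*r^5 - 22*r^4 + 42*r^3 + 113*r^2 - 151*r + 20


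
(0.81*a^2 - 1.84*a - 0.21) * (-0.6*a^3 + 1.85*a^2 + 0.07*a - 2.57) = -0.486*a^5 + 2.6025*a^4 - 3.2213*a^3 - 2.599*a^2 + 4.7141*a + 0.5397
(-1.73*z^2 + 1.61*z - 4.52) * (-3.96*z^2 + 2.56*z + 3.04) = 6.8508*z^4 - 10.8044*z^3 + 16.7616*z^2 - 6.6768*z - 13.7408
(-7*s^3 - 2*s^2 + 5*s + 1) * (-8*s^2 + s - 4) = 56*s^5 + 9*s^4 - 14*s^3 + 5*s^2 - 19*s - 4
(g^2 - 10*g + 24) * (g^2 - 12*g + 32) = g^4 - 22*g^3 + 176*g^2 - 608*g + 768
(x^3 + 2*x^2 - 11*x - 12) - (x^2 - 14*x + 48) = x^3 + x^2 + 3*x - 60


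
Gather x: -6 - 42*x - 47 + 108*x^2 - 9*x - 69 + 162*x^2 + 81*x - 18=270*x^2 + 30*x - 140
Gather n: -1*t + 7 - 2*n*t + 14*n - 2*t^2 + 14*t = n*(14 - 2*t) - 2*t^2 + 13*t + 7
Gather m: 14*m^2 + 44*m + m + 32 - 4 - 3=14*m^2 + 45*m + 25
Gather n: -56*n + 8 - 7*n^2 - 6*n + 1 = -7*n^2 - 62*n + 9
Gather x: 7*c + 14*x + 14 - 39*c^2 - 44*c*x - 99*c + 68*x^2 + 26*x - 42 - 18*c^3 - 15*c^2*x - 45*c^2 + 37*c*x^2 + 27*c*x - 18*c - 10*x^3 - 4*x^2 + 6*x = -18*c^3 - 84*c^2 - 110*c - 10*x^3 + x^2*(37*c + 64) + x*(-15*c^2 - 17*c + 46) - 28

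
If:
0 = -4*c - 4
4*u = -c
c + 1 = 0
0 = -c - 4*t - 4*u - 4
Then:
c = -1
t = -1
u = 1/4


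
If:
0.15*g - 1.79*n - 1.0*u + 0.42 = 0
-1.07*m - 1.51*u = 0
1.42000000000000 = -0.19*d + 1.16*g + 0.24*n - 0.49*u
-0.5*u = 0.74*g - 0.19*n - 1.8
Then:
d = 8.64544240007472 - 8.48411225579573*u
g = 2.54748861970527 - 0.837126764910115*u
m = -1.41121495327103*u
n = 0.448113571483682 - 0.628809505439395*u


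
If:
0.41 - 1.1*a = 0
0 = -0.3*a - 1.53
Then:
No Solution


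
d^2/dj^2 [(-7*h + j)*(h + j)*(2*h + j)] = -8*h + 6*j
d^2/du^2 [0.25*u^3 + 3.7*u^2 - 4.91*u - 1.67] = 1.5*u + 7.4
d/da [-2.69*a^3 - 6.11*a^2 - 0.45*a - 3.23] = -8.07*a^2 - 12.22*a - 0.45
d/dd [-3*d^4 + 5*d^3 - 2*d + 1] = -12*d^3 + 15*d^2 - 2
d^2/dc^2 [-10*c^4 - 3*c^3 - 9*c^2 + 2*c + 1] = -120*c^2 - 18*c - 18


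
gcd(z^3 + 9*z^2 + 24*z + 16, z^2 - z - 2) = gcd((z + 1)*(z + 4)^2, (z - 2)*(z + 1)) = z + 1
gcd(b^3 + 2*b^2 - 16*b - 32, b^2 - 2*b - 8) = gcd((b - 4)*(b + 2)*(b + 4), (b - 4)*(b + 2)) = b^2 - 2*b - 8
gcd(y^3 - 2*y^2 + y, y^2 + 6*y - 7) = y - 1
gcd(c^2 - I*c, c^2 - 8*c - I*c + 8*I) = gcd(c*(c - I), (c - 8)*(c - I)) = c - I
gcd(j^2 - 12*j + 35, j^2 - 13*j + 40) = j - 5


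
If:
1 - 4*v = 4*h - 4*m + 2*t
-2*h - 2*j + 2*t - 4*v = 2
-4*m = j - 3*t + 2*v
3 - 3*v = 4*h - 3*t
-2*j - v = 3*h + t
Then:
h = 1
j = -17/12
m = 13/24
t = 1/12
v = -1/4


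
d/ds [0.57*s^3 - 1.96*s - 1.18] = 1.71*s^2 - 1.96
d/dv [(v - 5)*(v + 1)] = 2*v - 4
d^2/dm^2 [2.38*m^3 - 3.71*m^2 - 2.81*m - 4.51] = 14.28*m - 7.42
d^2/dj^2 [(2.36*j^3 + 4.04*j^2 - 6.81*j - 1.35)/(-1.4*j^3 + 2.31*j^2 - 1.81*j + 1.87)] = (1.4210854715202e-14*j^7 - 31.10128*j^6 + 115.96704*j^5 - 113.10684*j^4 - 208.621374*j^3 + 430.32765*j^2 - 238.680156*j + 15.026942)/(2.744*j^9 - 13.5828*j^8 + 33.05442*j^7 - 58.443231*j^6 + 79.020123*j^5 - 81.070374*j^4 + 67.528663*j^3 - 42.612438*j^2 + 18.988167*j - 6.539203)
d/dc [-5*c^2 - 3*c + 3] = -10*c - 3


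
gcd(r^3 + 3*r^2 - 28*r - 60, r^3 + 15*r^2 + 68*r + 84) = r^2 + 8*r + 12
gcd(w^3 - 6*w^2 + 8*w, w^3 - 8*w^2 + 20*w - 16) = w^2 - 6*w + 8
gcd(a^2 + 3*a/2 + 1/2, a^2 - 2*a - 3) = a + 1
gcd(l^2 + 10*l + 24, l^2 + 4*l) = l + 4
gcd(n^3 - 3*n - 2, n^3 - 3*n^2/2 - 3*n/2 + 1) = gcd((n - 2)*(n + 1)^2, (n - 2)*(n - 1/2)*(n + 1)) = n^2 - n - 2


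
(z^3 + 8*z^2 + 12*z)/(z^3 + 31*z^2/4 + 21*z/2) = 4*(z + 2)/(4*z + 7)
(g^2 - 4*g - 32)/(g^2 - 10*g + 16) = (g + 4)/(g - 2)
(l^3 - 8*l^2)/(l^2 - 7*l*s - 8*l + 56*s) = l^2/(l - 7*s)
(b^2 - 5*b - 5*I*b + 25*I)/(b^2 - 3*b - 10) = (b - 5*I)/(b + 2)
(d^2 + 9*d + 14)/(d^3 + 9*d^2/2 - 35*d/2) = 2*(d + 2)/(d*(2*d - 5))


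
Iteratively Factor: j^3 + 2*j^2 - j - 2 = (j + 2)*(j^2 - 1) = (j + 1)*(j + 2)*(j - 1)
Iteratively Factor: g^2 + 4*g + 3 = (g + 3)*(g + 1)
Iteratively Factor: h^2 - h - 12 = (h + 3)*(h - 4)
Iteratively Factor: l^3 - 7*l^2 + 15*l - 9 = (l - 3)*(l^2 - 4*l + 3) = (l - 3)^2*(l - 1)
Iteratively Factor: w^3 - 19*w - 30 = (w + 2)*(w^2 - 2*w - 15) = (w + 2)*(w + 3)*(w - 5)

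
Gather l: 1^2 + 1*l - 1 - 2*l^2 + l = -2*l^2 + 2*l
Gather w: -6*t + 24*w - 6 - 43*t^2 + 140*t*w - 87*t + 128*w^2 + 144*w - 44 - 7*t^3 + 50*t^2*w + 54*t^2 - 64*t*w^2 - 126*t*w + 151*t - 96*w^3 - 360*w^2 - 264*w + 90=-7*t^3 + 11*t^2 + 58*t - 96*w^3 + w^2*(-64*t - 232) + w*(50*t^2 + 14*t - 96) + 40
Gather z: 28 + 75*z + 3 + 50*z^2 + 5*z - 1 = 50*z^2 + 80*z + 30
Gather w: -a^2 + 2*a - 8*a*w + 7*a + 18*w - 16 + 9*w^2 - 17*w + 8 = -a^2 + 9*a + 9*w^2 + w*(1 - 8*a) - 8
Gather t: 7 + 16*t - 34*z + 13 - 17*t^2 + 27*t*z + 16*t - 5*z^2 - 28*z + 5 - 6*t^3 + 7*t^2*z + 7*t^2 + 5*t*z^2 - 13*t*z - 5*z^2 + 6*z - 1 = -6*t^3 + t^2*(7*z - 10) + t*(5*z^2 + 14*z + 32) - 10*z^2 - 56*z + 24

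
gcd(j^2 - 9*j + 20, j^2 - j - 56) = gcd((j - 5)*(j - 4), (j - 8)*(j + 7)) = 1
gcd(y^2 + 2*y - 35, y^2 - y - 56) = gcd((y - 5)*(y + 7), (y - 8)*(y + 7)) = y + 7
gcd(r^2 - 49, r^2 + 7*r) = r + 7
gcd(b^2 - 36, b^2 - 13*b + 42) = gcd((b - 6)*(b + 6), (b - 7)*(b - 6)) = b - 6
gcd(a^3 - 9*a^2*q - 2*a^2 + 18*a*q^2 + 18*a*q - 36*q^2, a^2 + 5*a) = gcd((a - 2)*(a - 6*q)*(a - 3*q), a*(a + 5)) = 1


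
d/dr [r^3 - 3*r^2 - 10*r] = 3*r^2 - 6*r - 10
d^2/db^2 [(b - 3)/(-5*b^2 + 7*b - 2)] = 2*(-(b - 3)*(10*b - 7)^2 + (15*b - 22)*(5*b^2 - 7*b + 2))/(5*b^2 - 7*b + 2)^3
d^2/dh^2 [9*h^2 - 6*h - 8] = 18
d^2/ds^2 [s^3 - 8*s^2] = 6*s - 16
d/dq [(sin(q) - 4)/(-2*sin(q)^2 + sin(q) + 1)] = (-16*sin(q) - cos(2*q) + 6)*cos(q)/(sin(q) + cos(2*q))^2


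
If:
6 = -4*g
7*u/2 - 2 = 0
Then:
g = -3/2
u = 4/7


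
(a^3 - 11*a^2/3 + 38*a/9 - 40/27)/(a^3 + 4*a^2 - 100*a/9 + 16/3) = (a - 5/3)/(a + 6)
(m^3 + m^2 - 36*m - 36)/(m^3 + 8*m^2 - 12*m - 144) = (m^2 - 5*m - 6)/(m^2 + 2*m - 24)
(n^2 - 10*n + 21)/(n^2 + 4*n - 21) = (n - 7)/(n + 7)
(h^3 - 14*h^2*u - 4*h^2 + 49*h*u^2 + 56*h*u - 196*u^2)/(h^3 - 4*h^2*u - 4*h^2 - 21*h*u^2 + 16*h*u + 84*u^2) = (h - 7*u)/(h + 3*u)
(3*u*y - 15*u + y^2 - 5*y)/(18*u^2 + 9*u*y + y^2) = (y - 5)/(6*u + y)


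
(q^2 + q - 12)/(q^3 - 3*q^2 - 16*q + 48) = 1/(q - 4)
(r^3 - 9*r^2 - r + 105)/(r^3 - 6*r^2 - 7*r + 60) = (r - 7)/(r - 4)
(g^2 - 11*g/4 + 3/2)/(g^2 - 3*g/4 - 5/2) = (4*g - 3)/(4*g + 5)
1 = 1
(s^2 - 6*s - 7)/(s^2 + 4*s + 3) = (s - 7)/(s + 3)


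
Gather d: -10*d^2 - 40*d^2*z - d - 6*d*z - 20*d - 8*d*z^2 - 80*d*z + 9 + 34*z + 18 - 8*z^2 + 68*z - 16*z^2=d^2*(-40*z - 10) + d*(-8*z^2 - 86*z - 21) - 24*z^2 + 102*z + 27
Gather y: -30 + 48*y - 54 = 48*y - 84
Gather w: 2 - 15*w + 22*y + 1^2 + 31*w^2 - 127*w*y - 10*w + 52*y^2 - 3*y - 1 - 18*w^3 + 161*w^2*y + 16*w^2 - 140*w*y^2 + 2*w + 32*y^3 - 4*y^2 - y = -18*w^3 + w^2*(161*y + 47) + w*(-140*y^2 - 127*y - 23) + 32*y^3 + 48*y^2 + 18*y + 2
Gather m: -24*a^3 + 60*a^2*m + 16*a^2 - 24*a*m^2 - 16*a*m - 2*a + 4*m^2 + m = -24*a^3 + 16*a^2 - 2*a + m^2*(4 - 24*a) + m*(60*a^2 - 16*a + 1)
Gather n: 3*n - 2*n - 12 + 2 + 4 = n - 6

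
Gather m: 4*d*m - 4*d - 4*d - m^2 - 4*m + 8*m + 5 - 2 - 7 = -8*d - m^2 + m*(4*d + 4) - 4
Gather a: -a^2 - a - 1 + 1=-a^2 - a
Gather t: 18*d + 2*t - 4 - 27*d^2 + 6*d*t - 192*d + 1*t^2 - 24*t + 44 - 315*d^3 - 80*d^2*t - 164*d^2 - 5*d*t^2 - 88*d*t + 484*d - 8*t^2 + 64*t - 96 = -315*d^3 - 191*d^2 + 310*d + t^2*(-5*d - 7) + t*(-80*d^2 - 82*d + 42) - 56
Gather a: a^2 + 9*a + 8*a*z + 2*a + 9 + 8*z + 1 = a^2 + a*(8*z + 11) + 8*z + 10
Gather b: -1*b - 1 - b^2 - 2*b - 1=-b^2 - 3*b - 2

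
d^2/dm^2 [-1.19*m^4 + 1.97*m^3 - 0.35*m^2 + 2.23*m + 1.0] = -14.28*m^2 + 11.82*m - 0.7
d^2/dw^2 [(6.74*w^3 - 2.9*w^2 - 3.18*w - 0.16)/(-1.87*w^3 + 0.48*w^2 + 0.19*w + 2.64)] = (5.6843418860808e-14*w^7 + 8.18237199999999*w^6 + 52.35252*w^5 - 403.518324*w^4 + 217.927544*w^3 + 145.9344*w^2 - 301.20192*w + 36.839552)/(6.539203*w^9 - 5.035536*w^8 - 0.700689*w^7 - 26.782776*w^6 + 14.289177*w^5 + 3.7512*w^4 + 37.647989*w^3 - 10.322136*w^2 - 3.972672*w - 18.399744)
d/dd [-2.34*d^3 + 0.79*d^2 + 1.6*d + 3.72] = -7.02*d^2 + 1.58*d + 1.6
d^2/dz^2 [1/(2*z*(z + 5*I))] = (z^2 + z*(z + 5*I) + (z + 5*I)^2)/(z^3*(z + 5*I)^3)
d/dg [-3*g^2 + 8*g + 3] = 8 - 6*g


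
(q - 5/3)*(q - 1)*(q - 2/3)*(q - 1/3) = q^4 - 11*q^3/3 + 41*q^2/9 - 61*q/27 + 10/27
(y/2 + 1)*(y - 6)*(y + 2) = y^3/2 - y^2 - 10*y - 12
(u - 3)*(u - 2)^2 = u^3 - 7*u^2 + 16*u - 12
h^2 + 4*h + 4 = (h + 2)^2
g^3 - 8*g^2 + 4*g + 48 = (g - 6)*(g - 4)*(g + 2)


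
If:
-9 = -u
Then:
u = 9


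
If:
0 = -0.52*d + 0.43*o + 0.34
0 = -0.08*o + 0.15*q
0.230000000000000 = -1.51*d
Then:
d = -0.15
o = -0.97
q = -0.52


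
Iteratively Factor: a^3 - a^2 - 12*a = (a + 3)*(a^2 - 4*a) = (a - 4)*(a + 3)*(a)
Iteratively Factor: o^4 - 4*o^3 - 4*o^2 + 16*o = (o - 2)*(o^3 - 2*o^2 - 8*o) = o*(o - 2)*(o^2 - 2*o - 8) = o*(o - 2)*(o + 2)*(o - 4)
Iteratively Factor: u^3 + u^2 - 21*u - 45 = (u + 3)*(u^2 - 2*u - 15) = (u + 3)^2*(u - 5)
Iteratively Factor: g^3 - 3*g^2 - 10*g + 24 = (g - 4)*(g^2 + g - 6) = (g - 4)*(g - 2)*(g + 3)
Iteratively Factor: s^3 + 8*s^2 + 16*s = (s)*(s^2 + 8*s + 16) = s*(s + 4)*(s + 4)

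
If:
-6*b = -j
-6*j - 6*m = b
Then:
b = -6*m/37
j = -36*m/37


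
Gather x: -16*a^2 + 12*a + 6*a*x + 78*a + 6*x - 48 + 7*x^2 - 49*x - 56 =-16*a^2 + 90*a + 7*x^2 + x*(6*a - 43) - 104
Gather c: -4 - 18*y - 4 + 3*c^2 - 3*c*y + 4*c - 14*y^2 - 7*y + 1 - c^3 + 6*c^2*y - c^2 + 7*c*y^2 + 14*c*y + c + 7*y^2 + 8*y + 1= -c^3 + c^2*(6*y + 2) + c*(7*y^2 + 11*y + 5) - 7*y^2 - 17*y - 6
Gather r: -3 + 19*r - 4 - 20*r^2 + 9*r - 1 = -20*r^2 + 28*r - 8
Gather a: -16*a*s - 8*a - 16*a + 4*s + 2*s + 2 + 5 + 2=a*(-16*s - 24) + 6*s + 9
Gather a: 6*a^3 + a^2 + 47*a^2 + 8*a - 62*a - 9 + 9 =6*a^3 + 48*a^2 - 54*a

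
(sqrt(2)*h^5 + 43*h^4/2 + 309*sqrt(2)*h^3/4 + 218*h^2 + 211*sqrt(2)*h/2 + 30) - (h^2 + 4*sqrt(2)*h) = sqrt(2)*h^5 + 43*h^4/2 + 309*sqrt(2)*h^3/4 + 217*h^2 + 203*sqrt(2)*h/2 + 30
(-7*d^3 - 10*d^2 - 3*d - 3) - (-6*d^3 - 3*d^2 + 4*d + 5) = -d^3 - 7*d^2 - 7*d - 8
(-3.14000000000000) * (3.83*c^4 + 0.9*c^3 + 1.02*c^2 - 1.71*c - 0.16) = -12.0262*c^4 - 2.826*c^3 - 3.2028*c^2 + 5.3694*c + 0.5024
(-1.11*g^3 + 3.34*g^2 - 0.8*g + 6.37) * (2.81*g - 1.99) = -3.1191*g^4 + 11.5943*g^3 - 8.8946*g^2 + 19.4917*g - 12.6763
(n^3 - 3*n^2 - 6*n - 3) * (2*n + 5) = 2*n^4 - n^3 - 27*n^2 - 36*n - 15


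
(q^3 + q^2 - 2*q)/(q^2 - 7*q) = (q^2 + q - 2)/(q - 7)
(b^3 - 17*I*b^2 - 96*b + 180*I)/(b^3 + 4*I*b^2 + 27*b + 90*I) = (b^2 - 12*I*b - 36)/(b^2 + 9*I*b - 18)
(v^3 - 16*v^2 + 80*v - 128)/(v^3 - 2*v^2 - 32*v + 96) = (v - 8)/(v + 6)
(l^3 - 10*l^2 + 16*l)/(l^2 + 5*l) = (l^2 - 10*l + 16)/(l + 5)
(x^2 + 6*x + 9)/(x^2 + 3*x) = (x + 3)/x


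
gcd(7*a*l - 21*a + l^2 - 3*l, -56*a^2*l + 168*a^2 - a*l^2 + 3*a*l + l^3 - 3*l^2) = 7*a*l - 21*a + l^2 - 3*l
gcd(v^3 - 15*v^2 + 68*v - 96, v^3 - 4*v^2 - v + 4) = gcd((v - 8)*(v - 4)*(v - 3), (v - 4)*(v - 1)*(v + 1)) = v - 4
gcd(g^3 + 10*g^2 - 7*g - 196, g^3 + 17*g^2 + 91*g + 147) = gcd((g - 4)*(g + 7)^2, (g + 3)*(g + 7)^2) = g^2 + 14*g + 49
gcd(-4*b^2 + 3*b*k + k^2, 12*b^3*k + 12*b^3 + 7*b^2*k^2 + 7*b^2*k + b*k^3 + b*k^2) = 4*b + k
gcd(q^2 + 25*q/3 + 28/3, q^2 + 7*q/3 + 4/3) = q + 4/3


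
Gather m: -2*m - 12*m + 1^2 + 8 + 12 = 21 - 14*m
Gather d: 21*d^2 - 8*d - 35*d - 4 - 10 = 21*d^2 - 43*d - 14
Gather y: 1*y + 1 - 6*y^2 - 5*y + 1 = -6*y^2 - 4*y + 2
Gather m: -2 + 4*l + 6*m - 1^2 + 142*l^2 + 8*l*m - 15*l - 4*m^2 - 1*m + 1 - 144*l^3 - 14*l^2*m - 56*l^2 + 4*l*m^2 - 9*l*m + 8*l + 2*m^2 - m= -144*l^3 + 86*l^2 - 3*l + m^2*(4*l - 2) + m*(-14*l^2 - l + 4) - 2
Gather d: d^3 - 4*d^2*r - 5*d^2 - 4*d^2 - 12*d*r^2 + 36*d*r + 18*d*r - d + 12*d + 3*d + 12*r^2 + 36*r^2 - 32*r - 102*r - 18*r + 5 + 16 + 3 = d^3 + d^2*(-4*r - 9) + d*(-12*r^2 + 54*r + 14) + 48*r^2 - 152*r + 24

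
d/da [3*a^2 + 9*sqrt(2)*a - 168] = 6*a + 9*sqrt(2)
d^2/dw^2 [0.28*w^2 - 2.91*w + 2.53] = 0.560000000000000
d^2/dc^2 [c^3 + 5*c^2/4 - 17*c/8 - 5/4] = 6*c + 5/2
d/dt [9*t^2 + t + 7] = 18*t + 1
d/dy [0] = 0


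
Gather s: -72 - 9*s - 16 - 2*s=-11*s - 88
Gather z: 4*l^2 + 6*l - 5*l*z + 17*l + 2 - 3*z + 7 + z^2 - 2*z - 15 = 4*l^2 + 23*l + z^2 + z*(-5*l - 5) - 6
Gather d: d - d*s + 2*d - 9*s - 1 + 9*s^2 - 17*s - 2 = d*(3 - s) + 9*s^2 - 26*s - 3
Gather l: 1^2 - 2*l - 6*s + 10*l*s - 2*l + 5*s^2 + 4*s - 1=l*(10*s - 4) + 5*s^2 - 2*s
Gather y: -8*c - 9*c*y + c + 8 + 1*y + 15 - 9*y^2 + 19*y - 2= -7*c - 9*y^2 + y*(20 - 9*c) + 21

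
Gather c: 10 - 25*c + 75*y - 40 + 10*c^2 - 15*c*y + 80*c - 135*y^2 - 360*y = 10*c^2 + c*(55 - 15*y) - 135*y^2 - 285*y - 30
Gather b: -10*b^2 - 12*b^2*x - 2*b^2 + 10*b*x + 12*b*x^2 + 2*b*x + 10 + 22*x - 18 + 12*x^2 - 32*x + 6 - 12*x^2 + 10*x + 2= b^2*(-12*x - 12) + b*(12*x^2 + 12*x)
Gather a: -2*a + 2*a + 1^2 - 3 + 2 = 0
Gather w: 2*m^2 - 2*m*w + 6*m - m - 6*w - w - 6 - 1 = 2*m^2 + 5*m + w*(-2*m - 7) - 7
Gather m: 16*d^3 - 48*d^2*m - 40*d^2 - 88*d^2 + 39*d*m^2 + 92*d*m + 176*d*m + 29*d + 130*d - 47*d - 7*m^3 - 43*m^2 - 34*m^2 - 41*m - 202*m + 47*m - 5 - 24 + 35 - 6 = 16*d^3 - 128*d^2 + 112*d - 7*m^3 + m^2*(39*d - 77) + m*(-48*d^2 + 268*d - 196)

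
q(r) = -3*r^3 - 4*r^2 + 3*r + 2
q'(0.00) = 3.00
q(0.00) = 2.00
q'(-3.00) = -54.00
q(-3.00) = 38.00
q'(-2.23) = -23.92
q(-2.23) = 8.69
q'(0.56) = -4.30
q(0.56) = 1.90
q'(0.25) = 0.44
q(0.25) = 2.45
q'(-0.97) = 2.29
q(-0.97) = -1.94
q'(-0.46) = 4.78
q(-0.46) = 0.07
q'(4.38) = -204.70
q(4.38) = -313.68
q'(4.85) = -247.50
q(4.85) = -419.79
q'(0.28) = 0.05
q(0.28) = 2.46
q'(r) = -9*r^2 - 8*r + 3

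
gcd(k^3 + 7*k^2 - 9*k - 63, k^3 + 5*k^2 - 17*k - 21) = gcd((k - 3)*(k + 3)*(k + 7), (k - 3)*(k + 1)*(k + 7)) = k^2 + 4*k - 21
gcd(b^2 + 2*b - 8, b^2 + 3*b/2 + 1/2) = 1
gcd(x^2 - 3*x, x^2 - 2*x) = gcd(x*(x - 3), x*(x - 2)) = x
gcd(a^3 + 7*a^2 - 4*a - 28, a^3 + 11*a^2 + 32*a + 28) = a^2 + 9*a + 14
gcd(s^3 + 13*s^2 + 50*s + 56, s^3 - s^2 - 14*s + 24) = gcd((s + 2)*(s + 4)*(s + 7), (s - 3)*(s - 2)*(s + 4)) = s + 4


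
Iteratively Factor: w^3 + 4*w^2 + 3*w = (w)*(w^2 + 4*w + 3) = w*(w + 3)*(w + 1)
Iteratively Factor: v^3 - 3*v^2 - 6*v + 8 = (v - 4)*(v^2 + v - 2) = (v - 4)*(v + 2)*(v - 1)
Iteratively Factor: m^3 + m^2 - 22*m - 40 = (m + 4)*(m^2 - 3*m - 10) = (m + 2)*(m + 4)*(m - 5)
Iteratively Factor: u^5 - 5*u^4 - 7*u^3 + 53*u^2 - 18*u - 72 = (u + 3)*(u^4 - 8*u^3 + 17*u^2 + 2*u - 24) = (u + 1)*(u + 3)*(u^3 - 9*u^2 + 26*u - 24) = (u - 2)*(u + 1)*(u + 3)*(u^2 - 7*u + 12) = (u - 3)*(u - 2)*(u + 1)*(u + 3)*(u - 4)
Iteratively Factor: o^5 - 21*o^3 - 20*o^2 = (o - 5)*(o^4 + 5*o^3 + 4*o^2) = (o - 5)*(o + 1)*(o^3 + 4*o^2) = o*(o - 5)*(o + 1)*(o^2 + 4*o) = o*(o - 5)*(o + 1)*(o + 4)*(o)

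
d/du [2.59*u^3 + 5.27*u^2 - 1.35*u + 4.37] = 7.77*u^2 + 10.54*u - 1.35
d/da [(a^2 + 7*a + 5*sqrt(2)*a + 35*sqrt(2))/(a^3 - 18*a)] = (-a^4 - 10*sqrt(2)*a^3 - 14*a^3 - 105*sqrt(2)*a^2 - 18*a^2 + 630*sqrt(2))/(a^2*(a^4 - 36*a^2 + 324))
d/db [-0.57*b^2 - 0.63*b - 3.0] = -1.14*b - 0.63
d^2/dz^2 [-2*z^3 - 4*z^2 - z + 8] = -12*z - 8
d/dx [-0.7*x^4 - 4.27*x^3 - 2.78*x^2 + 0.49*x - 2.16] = -2.8*x^3 - 12.81*x^2 - 5.56*x + 0.49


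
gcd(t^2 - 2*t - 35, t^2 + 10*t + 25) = t + 5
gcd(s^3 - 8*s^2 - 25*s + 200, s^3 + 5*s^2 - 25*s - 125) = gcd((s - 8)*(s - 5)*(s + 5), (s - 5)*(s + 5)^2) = s^2 - 25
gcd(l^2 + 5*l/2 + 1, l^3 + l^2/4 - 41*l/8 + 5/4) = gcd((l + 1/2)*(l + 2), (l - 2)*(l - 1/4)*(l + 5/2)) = 1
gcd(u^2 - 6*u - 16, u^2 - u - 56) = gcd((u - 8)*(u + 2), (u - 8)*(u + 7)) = u - 8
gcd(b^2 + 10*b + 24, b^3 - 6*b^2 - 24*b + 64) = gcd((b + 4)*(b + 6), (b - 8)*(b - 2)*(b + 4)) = b + 4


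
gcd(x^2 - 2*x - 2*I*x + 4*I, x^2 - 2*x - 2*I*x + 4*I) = x^2 + x*(-2 - 2*I) + 4*I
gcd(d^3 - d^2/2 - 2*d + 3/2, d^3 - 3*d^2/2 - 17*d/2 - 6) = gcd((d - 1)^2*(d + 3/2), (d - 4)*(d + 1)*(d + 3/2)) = d + 3/2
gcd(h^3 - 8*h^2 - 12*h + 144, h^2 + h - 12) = h + 4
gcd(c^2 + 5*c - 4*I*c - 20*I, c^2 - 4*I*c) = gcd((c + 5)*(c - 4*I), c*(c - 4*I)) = c - 4*I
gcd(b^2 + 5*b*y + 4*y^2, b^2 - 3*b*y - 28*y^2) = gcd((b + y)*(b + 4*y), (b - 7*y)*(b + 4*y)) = b + 4*y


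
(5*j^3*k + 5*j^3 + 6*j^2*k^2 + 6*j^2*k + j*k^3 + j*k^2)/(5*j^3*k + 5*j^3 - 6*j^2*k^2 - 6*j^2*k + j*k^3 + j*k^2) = (5*j^2 + 6*j*k + k^2)/(5*j^2 - 6*j*k + k^2)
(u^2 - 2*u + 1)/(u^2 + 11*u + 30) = (u^2 - 2*u + 1)/(u^2 + 11*u + 30)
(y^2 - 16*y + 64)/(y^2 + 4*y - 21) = (y^2 - 16*y + 64)/(y^2 + 4*y - 21)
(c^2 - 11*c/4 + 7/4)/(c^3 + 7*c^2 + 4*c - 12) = (c - 7/4)/(c^2 + 8*c + 12)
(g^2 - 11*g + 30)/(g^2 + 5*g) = (g^2 - 11*g + 30)/(g*(g + 5))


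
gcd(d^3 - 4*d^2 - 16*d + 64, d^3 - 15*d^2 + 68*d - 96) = d - 4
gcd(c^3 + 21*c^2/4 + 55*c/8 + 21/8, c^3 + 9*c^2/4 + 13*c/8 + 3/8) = c^2 + 7*c/4 + 3/4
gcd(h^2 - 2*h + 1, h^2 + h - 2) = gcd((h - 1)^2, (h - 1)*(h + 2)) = h - 1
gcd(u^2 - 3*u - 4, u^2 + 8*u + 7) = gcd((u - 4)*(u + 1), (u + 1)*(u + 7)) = u + 1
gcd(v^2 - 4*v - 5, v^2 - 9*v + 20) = v - 5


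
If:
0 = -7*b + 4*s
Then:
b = 4*s/7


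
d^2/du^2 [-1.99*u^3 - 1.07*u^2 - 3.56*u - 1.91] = -11.94*u - 2.14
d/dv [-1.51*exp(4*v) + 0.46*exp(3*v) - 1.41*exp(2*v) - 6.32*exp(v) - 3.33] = (-6.04*exp(3*v) + 1.38*exp(2*v) - 2.82*exp(v) - 6.32)*exp(v)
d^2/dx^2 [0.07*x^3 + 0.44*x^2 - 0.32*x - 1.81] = 0.42*x + 0.88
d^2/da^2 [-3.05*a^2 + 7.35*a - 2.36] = -6.10000000000000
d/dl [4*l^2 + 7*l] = 8*l + 7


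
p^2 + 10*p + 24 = (p + 4)*(p + 6)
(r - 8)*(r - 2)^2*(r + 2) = r^4 - 10*r^3 + 12*r^2 + 40*r - 64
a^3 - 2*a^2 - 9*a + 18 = (a - 3)*(a - 2)*(a + 3)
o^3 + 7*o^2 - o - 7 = (o - 1)*(o + 1)*(o + 7)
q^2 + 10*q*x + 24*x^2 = (q + 4*x)*(q + 6*x)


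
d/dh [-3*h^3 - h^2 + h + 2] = -9*h^2 - 2*h + 1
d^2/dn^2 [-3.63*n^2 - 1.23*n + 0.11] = -7.26000000000000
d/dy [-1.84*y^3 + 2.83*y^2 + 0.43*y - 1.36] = -5.52*y^2 + 5.66*y + 0.43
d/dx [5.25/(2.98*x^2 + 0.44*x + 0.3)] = (-31.29*x - 2.31)/(2.98*x^2 + 0.44*x + 0.3)^2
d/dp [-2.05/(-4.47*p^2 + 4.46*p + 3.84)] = (9.143 - 18.327*p)/(-4.47*p^2 + 4.46*p + 3.84)^2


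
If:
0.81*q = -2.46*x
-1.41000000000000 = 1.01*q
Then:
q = -1.40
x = 0.46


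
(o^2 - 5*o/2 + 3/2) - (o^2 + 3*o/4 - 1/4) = 7/4 - 13*o/4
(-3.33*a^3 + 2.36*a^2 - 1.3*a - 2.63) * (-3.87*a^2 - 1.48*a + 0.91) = 12.8871*a^5 - 4.2048*a^4 - 1.4921*a^3 + 14.2497*a^2 + 2.7094*a - 2.3933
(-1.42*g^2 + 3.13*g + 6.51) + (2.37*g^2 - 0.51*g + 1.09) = 0.95*g^2 + 2.62*g + 7.6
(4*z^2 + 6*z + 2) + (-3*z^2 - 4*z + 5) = z^2 + 2*z + 7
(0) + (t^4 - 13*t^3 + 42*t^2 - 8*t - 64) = t^4 - 13*t^3 + 42*t^2 - 8*t - 64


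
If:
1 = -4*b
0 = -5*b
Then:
No Solution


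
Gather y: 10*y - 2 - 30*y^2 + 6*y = -30*y^2 + 16*y - 2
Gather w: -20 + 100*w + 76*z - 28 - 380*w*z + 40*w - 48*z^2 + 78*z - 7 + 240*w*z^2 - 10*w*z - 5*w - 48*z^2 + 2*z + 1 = w*(240*z^2 - 390*z + 135) - 96*z^2 + 156*z - 54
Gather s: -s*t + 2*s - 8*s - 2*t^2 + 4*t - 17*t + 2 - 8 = s*(-t - 6) - 2*t^2 - 13*t - 6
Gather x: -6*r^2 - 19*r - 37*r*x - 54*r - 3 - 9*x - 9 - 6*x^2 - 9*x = -6*r^2 - 73*r - 6*x^2 + x*(-37*r - 18) - 12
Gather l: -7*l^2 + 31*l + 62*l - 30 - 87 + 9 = -7*l^2 + 93*l - 108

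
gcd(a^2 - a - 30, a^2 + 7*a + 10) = a + 5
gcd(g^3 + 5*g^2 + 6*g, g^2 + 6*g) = g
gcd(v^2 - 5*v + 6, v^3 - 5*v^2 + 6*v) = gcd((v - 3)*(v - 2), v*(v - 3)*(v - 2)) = v^2 - 5*v + 6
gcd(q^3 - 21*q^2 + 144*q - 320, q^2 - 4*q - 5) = q - 5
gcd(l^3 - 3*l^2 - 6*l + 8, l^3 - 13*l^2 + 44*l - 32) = l^2 - 5*l + 4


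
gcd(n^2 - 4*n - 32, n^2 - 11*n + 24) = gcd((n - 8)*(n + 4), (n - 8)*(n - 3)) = n - 8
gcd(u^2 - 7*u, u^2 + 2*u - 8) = 1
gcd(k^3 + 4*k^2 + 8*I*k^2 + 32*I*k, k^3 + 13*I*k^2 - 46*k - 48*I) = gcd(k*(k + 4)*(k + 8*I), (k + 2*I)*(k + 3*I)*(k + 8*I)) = k + 8*I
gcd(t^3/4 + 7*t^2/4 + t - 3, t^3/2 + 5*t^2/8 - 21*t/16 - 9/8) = t + 2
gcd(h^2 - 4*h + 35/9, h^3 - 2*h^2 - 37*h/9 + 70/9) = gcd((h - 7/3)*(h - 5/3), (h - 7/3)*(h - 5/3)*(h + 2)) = h^2 - 4*h + 35/9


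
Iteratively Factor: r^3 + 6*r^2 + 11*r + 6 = (r + 3)*(r^2 + 3*r + 2) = (r + 1)*(r + 3)*(r + 2)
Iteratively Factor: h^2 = (h)*(h)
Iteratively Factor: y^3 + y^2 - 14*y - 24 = (y + 2)*(y^2 - y - 12) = (y - 4)*(y + 2)*(y + 3)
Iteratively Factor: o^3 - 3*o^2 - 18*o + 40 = (o + 4)*(o^2 - 7*o + 10) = (o - 2)*(o + 4)*(o - 5)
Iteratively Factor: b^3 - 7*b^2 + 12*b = (b)*(b^2 - 7*b + 12) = b*(b - 4)*(b - 3)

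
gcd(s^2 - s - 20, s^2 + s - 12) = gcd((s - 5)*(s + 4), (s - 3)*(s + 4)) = s + 4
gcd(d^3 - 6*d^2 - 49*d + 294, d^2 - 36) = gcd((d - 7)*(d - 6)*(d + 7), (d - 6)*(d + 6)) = d - 6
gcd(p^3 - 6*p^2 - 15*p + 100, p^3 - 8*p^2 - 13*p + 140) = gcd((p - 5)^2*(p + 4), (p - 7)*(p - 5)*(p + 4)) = p^2 - p - 20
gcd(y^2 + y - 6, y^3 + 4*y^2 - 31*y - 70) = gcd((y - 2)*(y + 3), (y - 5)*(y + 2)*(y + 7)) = 1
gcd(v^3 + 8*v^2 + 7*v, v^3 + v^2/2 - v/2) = v^2 + v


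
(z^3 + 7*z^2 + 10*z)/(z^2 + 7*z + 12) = z*(z^2 + 7*z + 10)/(z^2 + 7*z + 12)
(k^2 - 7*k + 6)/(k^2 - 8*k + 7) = (k - 6)/(k - 7)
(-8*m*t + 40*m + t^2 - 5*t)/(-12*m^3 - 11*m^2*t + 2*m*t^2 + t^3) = (8*m*t - 40*m - t^2 + 5*t)/(12*m^3 + 11*m^2*t - 2*m*t^2 - t^3)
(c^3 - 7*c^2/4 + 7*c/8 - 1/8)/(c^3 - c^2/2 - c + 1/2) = (c - 1/4)/(c + 1)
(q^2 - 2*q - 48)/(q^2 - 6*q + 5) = (q^2 - 2*q - 48)/(q^2 - 6*q + 5)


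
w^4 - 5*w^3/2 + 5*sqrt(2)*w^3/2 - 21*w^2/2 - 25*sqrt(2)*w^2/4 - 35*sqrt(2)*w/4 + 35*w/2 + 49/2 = (w - 7/2)*(w + 1)*(w - sqrt(2))*(w + 7*sqrt(2)/2)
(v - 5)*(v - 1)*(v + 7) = v^3 + v^2 - 37*v + 35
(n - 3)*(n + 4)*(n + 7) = n^3 + 8*n^2 - 5*n - 84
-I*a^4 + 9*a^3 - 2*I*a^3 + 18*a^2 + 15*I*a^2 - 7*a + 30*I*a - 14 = (a + 2)*(a + I)*(a + 7*I)*(-I*a + 1)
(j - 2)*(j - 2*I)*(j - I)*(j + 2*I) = j^4 - 2*j^3 - I*j^3 + 4*j^2 + 2*I*j^2 - 8*j - 4*I*j + 8*I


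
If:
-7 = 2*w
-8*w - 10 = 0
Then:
No Solution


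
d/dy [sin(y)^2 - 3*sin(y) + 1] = (2*sin(y) - 3)*cos(y)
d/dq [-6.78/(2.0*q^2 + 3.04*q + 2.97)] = (27.12*q + 20.6112)/(2.0*q^2 + 3.04*q + 2.97)^2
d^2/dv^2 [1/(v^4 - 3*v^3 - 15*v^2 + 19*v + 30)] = 2*(3*(-2*v^2 + 3*v + 5)*(v^4 - 3*v^3 - 15*v^2 + 19*v + 30) + (4*v^3 - 9*v^2 - 30*v + 19)^2)/(v^4 - 3*v^3 - 15*v^2 + 19*v + 30)^3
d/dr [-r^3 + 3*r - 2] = 3 - 3*r^2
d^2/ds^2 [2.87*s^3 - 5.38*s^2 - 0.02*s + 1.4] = 17.22*s - 10.76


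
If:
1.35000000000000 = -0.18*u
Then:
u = -7.50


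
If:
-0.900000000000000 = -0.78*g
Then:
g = 1.15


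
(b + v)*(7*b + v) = 7*b^2 + 8*b*v + v^2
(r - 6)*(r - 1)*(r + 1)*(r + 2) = r^4 - 4*r^3 - 13*r^2 + 4*r + 12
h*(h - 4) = h^2 - 4*h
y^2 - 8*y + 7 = (y - 7)*(y - 1)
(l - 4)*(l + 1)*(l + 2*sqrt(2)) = l^3 - 3*l^2 + 2*sqrt(2)*l^2 - 6*sqrt(2)*l - 4*l - 8*sqrt(2)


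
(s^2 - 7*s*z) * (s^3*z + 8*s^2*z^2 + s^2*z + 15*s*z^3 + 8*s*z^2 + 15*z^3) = s^5*z + s^4*z^2 + s^4*z - 41*s^3*z^3 + s^3*z^2 - 105*s^2*z^4 - 41*s^2*z^3 - 105*s*z^4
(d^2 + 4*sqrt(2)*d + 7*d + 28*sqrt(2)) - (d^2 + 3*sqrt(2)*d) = sqrt(2)*d + 7*d + 28*sqrt(2)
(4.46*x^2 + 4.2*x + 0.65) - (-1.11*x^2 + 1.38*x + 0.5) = 5.57*x^2 + 2.82*x + 0.15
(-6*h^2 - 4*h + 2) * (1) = -6*h^2 - 4*h + 2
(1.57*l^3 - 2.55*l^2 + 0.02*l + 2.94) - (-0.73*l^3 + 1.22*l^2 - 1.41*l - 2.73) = 2.3*l^3 - 3.77*l^2 + 1.43*l + 5.67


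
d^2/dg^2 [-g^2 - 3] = -2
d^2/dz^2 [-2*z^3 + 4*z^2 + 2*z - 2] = 8 - 12*z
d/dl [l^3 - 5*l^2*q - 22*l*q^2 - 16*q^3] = 3*l^2 - 10*l*q - 22*q^2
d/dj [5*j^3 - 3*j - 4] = 15*j^2 - 3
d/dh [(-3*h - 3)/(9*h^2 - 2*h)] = 3*(9*h^2 + 18*h - 2)/(h^2*(81*h^2 - 36*h + 4))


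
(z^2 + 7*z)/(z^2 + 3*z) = (z + 7)/(z + 3)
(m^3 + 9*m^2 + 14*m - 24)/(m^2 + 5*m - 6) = m + 4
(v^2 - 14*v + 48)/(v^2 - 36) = (v - 8)/(v + 6)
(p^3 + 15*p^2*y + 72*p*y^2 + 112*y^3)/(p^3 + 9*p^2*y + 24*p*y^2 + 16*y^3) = (p + 7*y)/(p + y)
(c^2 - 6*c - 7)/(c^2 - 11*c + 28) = (c + 1)/(c - 4)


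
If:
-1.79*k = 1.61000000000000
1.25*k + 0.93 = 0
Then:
No Solution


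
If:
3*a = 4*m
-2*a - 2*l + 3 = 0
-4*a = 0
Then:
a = 0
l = 3/2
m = 0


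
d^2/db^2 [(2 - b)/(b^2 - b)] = 2*(3*b*(b - 1)^2 - (b - 2)*(2*b - 1)^2)/(b^3*(b - 1)^3)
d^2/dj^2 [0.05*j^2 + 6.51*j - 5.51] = 0.100000000000000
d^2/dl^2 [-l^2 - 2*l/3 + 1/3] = -2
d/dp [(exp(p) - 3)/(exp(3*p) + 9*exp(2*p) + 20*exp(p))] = 2*(-exp(3*p) + 27*exp(p) + 30)*exp(-p)/(exp(4*p) + 18*exp(3*p) + 121*exp(2*p) + 360*exp(p) + 400)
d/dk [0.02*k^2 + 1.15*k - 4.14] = 0.04*k + 1.15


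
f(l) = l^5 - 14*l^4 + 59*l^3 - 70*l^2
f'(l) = 5*l^4 - 56*l^3 + 177*l^2 - 140*l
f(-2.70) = -2559.10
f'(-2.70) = 3036.30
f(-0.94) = -122.52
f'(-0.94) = 338.41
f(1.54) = -20.61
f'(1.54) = 27.77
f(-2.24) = -1423.22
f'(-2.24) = 1957.00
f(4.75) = 34.90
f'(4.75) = -127.73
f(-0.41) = -16.24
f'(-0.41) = 91.15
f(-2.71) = -2589.60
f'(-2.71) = 3063.53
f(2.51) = 35.92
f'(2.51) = 76.63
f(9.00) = 4536.00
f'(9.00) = 5058.00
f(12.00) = 50400.00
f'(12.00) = 30720.00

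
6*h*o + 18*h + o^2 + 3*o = (6*h + o)*(o + 3)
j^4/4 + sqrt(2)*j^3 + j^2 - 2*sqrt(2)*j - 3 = (j/2 + sqrt(2)/2)^2*(j - sqrt(2))*(j + 3*sqrt(2))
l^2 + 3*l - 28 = (l - 4)*(l + 7)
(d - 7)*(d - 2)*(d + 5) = d^3 - 4*d^2 - 31*d + 70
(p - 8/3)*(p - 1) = p^2 - 11*p/3 + 8/3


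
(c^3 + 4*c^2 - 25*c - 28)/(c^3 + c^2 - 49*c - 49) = (c - 4)/(c - 7)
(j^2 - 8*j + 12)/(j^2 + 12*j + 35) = (j^2 - 8*j + 12)/(j^2 + 12*j + 35)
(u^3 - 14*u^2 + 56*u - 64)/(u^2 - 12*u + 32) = u - 2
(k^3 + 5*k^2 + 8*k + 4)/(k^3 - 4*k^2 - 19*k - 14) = (k + 2)/(k - 7)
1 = 1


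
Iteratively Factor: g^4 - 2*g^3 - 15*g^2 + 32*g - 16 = (g - 1)*(g^3 - g^2 - 16*g + 16) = (g - 4)*(g - 1)*(g^2 + 3*g - 4) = (g - 4)*(g - 1)^2*(g + 4)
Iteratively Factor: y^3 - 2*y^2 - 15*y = (y - 5)*(y^2 + 3*y) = (y - 5)*(y + 3)*(y)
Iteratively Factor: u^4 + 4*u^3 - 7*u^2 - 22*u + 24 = (u + 4)*(u^3 - 7*u + 6) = (u - 1)*(u + 4)*(u^2 + u - 6) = (u - 1)*(u + 3)*(u + 4)*(u - 2)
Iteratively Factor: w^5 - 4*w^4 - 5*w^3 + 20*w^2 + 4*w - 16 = (w - 2)*(w^4 - 2*w^3 - 9*w^2 + 2*w + 8) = (w - 2)*(w + 1)*(w^3 - 3*w^2 - 6*w + 8) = (w - 2)*(w + 1)*(w + 2)*(w^2 - 5*w + 4) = (w - 4)*(w - 2)*(w + 1)*(w + 2)*(w - 1)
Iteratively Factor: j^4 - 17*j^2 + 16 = (j + 1)*(j^3 - j^2 - 16*j + 16) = (j - 1)*(j + 1)*(j^2 - 16) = (j - 4)*(j - 1)*(j + 1)*(j + 4)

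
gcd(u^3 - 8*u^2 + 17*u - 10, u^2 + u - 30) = u - 5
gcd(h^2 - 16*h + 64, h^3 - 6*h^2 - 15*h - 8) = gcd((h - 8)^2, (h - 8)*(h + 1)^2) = h - 8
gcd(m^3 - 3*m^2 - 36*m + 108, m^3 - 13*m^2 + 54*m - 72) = m^2 - 9*m + 18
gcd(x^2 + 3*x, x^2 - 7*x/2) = x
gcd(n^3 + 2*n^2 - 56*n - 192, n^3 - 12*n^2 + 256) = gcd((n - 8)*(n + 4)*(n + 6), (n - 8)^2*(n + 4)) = n^2 - 4*n - 32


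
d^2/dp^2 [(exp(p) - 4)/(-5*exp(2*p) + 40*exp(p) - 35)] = (-8*(1 - exp(p))*(exp(p) - 4)*(exp(2*p) - 8*exp(p) + 7) - 8*(exp(p) - 4)^3*exp(p) - (exp(2*p) - 8*exp(p) + 7)^2)*exp(p)/(5*(exp(2*p) - 8*exp(p) + 7)^3)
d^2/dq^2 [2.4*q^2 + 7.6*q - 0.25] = 4.80000000000000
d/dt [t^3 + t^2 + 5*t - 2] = 3*t^2 + 2*t + 5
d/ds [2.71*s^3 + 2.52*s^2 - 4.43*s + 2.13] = 8.13*s^2 + 5.04*s - 4.43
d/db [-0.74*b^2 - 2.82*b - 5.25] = -1.48*b - 2.82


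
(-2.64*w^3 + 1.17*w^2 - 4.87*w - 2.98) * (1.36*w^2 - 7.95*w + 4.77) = -3.5904*w^5 + 22.5792*w^4 - 28.5175*w^3 + 40.2446*w^2 + 0.461100000000002*w - 14.2146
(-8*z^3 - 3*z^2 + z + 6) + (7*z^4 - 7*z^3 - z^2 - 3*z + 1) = 7*z^4 - 15*z^3 - 4*z^2 - 2*z + 7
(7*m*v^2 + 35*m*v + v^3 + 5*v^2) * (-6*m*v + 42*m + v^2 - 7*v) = -42*m^2*v^3 + 84*m^2*v^2 + 1470*m^2*v + m*v^4 - 2*m*v^3 - 35*m*v^2 + v^5 - 2*v^4 - 35*v^3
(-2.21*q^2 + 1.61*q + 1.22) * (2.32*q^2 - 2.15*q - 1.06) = -5.1272*q^4 + 8.4867*q^3 + 1.7115*q^2 - 4.3296*q - 1.2932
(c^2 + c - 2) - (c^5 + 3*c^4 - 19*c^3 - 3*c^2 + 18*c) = -c^5 - 3*c^4 + 19*c^3 + 4*c^2 - 17*c - 2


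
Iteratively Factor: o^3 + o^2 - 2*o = (o - 1)*(o^2 + 2*o) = o*(o - 1)*(o + 2)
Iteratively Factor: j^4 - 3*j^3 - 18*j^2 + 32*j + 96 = (j + 2)*(j^3 - 5*j^2 - 8*j + 48) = (j - 4)*(j + 2)*(j^2 - j - 12) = (j - 4)*(j + 2)*(j + 3)*(j - 4)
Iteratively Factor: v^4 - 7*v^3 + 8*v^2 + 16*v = (v)*(v^3 - 7*v^2 + 8*v + 16) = v*(v - 4)*(v^2 - 3*v - 4) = v*(v - 4)^2*(v + 1)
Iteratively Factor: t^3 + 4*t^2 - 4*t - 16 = (t + 4)*(t^2 - 4) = (t + 2)*(t + 4)*(t - 2)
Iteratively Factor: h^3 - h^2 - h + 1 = (h - 1)*(h^2 - 1) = (h - 1)^2*(h + 1)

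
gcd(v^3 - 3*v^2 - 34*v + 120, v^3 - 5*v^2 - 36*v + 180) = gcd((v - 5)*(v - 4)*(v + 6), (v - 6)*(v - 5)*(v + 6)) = v^2 + v - 30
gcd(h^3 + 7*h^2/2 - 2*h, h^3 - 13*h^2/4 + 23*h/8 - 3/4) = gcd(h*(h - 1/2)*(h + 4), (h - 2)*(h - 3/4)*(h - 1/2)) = h - 1/2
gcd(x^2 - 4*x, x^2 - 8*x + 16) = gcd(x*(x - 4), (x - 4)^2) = x - 4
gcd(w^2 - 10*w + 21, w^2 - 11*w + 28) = w - 7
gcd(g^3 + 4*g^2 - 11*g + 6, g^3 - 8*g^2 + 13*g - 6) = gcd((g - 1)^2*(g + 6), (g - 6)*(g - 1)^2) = g^2 - 2*g + 1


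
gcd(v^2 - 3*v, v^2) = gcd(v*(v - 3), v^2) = v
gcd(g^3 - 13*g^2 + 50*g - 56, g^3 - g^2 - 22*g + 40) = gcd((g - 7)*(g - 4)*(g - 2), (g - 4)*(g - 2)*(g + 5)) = g^2 - 6*g + 8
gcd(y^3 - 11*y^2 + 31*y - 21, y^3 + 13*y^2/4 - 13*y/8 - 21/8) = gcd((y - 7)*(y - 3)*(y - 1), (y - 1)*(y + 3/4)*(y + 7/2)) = y - 1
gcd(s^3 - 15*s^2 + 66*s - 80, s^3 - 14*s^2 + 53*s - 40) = s^2 - 13*s + 40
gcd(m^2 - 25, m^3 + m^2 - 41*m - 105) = m + 5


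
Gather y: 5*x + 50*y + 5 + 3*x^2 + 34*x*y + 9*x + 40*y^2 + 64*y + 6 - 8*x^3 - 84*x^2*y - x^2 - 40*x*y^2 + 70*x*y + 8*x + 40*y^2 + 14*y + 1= -8*x^3 + 2*x^2 + 22*x + y^2*(80 - 40*x) + y*(-84*x^2 + 104*x + 128) + 12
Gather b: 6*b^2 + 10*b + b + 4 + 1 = 6*b^2 + 11*b + 5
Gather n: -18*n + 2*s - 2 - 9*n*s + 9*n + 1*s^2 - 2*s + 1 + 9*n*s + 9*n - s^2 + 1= 0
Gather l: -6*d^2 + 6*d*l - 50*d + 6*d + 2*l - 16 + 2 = -6*d^2 - 44*d + l*(6*d + 2) - 14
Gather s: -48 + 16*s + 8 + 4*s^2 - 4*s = 4*s^2 + 12*s - 40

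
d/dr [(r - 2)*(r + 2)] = 2*r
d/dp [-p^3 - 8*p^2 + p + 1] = -3*p^2 - 16*p + 1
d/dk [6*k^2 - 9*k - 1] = 12*k - 9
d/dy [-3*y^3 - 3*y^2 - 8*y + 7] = -9*y^2 - 6*y - 8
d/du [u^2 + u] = 2*u + 1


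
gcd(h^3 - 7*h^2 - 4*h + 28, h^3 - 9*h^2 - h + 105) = h - 7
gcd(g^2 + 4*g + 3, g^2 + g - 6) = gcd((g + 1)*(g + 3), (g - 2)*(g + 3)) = g + 3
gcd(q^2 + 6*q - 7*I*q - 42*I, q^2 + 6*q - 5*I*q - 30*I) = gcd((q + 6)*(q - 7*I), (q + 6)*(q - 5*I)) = q + 6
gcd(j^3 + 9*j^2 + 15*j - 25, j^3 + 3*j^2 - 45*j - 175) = j^2 + 10*j + 25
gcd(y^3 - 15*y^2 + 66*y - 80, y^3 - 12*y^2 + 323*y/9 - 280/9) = y - 8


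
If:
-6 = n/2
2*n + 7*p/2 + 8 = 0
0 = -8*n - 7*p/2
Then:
No Solution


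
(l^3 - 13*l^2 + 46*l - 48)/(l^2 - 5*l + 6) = l - 8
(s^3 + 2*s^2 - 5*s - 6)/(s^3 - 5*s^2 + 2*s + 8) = (s + 3)/(s - 4)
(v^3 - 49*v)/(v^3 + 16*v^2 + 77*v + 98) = v*(v - 7)/(v^2 + 9*v + 14)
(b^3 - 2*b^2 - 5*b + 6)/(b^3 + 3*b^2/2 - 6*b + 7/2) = 2*(b^2 - b - 6)/(2*b^2 + 5*b - 7)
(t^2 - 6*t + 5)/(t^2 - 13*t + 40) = (t - 1)/(t - 8)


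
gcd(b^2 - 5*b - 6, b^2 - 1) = b + 1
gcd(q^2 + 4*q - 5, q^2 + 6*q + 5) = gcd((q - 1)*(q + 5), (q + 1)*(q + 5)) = q + 5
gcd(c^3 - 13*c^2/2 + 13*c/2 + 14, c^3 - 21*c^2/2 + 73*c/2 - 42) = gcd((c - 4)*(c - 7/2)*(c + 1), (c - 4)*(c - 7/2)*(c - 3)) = c^2 - 15*c/2 + 14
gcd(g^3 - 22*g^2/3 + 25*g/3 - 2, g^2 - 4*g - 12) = g - 6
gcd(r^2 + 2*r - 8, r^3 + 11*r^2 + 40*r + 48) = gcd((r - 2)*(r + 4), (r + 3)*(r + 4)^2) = r + 4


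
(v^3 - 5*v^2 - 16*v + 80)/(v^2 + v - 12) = (v^2 - 9*v + 20)/(v - 3)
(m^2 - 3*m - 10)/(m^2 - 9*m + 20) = (m + 2)/(m - 4)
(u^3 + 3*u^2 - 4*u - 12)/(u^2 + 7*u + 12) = (u^2 - 4)/(u + 4)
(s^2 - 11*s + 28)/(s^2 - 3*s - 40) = (-s^2 + 11*s - 28)/(-s^2 + 3*s + 40)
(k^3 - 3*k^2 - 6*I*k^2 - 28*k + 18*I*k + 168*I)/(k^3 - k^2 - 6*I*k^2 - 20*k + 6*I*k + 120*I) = (k - 7)/(k - 5)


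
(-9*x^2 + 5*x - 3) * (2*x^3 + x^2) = -18*x^5 + x^4 - x^3 - 3*x^2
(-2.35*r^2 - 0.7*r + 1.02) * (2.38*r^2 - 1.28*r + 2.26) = -5.593*r^4 + 1.342*r^3 - 1.9874*r^2 - 2.8876*r + 2.3052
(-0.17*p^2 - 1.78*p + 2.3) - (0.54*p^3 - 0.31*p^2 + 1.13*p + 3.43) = -0.54*p^3 + 0.14*p^2 - 2.91*p - 1.13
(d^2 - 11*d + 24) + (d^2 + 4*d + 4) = 2*d^2 - 7*d + 28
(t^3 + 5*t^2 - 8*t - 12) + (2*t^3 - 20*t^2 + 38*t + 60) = 3*t^3 - 15*t^2 + 30*t + 48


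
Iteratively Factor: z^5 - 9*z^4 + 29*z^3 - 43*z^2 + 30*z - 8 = (z - 1)*(z^4 - 8*z^3 + 21*z^2 - 22*z + 8) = (z - 2)*(z - 1)*(z^3 - 6*z^2 + 9*z - 4) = (z - 4)*(z - 2)*(z - 1)*(z^2 - 2*z + 1) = (z - 4)*(z - 2)*(z - 1)^2*(z - 1)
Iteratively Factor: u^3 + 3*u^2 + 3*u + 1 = (u + 1)*(u^2 + 2*u + 1) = (u + 1)^2*(u + 1)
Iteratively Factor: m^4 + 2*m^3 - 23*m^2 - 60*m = (m + 4)*(m^3 - 2*m^2 - 15*m) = (m - 5)*(m + 4)*(m^2 + 3*m) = m*(m - 5)*(m + 4)*(m + 3)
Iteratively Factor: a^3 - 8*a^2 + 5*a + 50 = (a - 5)*(a^2 - 3*a - 10) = (a - 5)^2*(a + 2)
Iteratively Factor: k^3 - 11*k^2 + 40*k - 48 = (k - 4)*(k^2 - 7*k + 12) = (k - 4)*(k - 3)*(k - 4)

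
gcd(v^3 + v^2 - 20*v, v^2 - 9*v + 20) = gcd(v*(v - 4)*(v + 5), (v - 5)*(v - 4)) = v - 4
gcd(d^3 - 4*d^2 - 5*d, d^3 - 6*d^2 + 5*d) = d^2 - 5*d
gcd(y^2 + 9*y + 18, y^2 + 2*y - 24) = y + 6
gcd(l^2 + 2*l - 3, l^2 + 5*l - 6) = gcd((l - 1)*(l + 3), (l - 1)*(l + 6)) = l - 1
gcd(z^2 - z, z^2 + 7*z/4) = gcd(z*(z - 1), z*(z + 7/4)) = z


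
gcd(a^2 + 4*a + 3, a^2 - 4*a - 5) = a + 1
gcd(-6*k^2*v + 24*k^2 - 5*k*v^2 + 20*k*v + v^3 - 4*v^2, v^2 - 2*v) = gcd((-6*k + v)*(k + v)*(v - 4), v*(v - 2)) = 1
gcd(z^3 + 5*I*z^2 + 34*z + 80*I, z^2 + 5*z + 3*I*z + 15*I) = 1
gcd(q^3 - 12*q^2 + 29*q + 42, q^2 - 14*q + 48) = q - 6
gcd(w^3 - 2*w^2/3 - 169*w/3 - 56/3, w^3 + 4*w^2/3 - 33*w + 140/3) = w + 7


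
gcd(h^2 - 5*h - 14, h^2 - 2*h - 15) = 1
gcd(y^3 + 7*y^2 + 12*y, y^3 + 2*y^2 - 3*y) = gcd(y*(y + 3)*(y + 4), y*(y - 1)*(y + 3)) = y^2 + 3*y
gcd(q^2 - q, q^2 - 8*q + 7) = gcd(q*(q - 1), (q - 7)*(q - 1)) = q - 1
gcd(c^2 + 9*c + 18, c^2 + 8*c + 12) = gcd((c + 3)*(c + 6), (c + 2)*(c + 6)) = c + 6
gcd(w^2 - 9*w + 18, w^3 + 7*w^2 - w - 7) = 1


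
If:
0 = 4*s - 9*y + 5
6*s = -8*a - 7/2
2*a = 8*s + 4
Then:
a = -1/19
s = -39/76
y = 56/171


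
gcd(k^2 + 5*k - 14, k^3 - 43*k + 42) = k + 7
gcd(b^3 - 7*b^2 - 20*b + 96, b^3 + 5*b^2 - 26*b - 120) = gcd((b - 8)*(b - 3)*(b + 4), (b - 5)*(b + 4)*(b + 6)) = b + 4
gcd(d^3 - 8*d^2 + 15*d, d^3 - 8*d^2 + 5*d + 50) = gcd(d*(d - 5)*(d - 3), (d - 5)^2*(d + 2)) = d - 5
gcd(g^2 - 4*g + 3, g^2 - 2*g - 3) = g - 3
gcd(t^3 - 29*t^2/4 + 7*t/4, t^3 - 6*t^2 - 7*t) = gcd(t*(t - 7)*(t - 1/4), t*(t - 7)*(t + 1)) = t^2 - 7*t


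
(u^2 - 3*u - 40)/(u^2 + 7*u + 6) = (u^2 - 3*u - 40)/(u^2 + 7*u + 6)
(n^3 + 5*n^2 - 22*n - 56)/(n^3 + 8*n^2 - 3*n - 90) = (n^3 + 5*n^2 - 22*n - 56)/(n^3 + 8*n^2 - 3*n - 90)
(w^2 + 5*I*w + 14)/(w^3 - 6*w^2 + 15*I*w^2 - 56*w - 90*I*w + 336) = (w - 2*I)/(w^2 + w*(-6 + 8*I) - 48*I)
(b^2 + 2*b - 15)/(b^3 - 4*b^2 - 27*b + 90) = 1/(b - 6)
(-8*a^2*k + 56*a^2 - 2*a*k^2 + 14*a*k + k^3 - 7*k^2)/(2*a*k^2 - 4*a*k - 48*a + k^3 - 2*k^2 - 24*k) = (-4*a*k + 28*a + k^2 - 7*k)/(k^2 - 2*k - 24)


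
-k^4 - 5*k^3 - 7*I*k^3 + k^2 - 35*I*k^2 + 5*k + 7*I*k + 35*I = (k + 5)*(k + 7*I)*(I*k - I)*(I*k + I)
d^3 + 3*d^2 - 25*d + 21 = (d - 3)*(d - 1)*(d + 7)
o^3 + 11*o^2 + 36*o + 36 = (o + 2)*(o + 3)*(o + 6)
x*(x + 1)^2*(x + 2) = x^4 + 4*x^3 + 5*x^2 + 2*x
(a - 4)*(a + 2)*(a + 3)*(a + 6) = a^4 + 7*a^3 - 8*a^2 - 108*a - 144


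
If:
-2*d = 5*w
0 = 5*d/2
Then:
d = 0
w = 0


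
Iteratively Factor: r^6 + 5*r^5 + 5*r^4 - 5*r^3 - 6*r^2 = (r - 1)*(r^5 + 6*r^4 + 11*r^3 + 6*r^2) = r*(r - 1)*(r^4 + 6*r^3 + 11*r^2 + 6*r) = r^2*(r - 1)*(r^3 + 6*r^2 + 11*r + 6) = r^2*(r - 1)*(r + 1)*(r^2 + 5*r + 6) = r^2*(r - 1)*(r + 1)*(r + 2)*(r + 3)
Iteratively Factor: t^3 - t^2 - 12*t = (t - 4)*(t^2 + 3*t) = (t - 4)*(t + 3)*(t)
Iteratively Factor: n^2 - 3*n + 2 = (n - 2)*(n - 1)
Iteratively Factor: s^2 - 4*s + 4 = (s - 2)*(s - 2)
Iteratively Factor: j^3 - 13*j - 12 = (j - 4)*(j^2 + 4*j + 3) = (j - 4)*(j + 3)*(j + 1)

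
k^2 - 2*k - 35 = (k - 7)*(k + 5)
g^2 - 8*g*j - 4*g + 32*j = (g - 4)*(g - 8*j)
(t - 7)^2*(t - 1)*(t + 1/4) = t^4 - 59*t^3/4 + 237*t^2/4 - 133*t/4 - 49/4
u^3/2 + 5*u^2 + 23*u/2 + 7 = (u/2 + 1/2)*(u + 2)*(u + 7)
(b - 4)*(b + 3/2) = b^2 - 5*b/2 - 6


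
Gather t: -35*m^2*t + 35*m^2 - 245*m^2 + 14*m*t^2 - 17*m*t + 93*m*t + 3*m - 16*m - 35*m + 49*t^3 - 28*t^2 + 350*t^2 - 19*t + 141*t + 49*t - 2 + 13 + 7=-210*m^2 - 48*m + 49*t^3 + t^2*(14*m + 322) + t*(-35*m^2 + 76*m + 171) + 18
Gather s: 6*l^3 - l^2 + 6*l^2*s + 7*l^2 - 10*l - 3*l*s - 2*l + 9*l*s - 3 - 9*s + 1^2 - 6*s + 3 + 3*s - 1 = 6*l^3 + 6*l^2 - 12*l + s*(6*l^2 + 6*l - 12)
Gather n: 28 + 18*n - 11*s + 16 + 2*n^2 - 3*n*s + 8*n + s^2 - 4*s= 2*n^2 + n*(26 - 3*s) + s^2 - 15*s + 44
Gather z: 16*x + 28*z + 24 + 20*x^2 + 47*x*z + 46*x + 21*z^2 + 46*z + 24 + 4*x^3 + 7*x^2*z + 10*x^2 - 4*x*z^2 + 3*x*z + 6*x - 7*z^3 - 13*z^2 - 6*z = 4*x^3 + 30*x^2 + 68*x - 7*z^3 + z^2*(8 - 4*x) + z*(7*x^2 + 50*x + 68) + 48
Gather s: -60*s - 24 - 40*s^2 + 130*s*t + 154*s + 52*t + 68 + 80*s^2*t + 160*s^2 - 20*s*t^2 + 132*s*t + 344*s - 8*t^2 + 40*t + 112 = s^2*(80*t + 120) + s*(-20*t^2 + 262*t + 438) - 8*t^2 + 92*t + 156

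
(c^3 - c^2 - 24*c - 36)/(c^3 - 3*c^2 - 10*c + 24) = (c^2 - 4*c - 12)/(c^2 - 6*c + 8)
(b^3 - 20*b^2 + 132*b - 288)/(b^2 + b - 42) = (b^2 - 14*b + 48)/(b + 7)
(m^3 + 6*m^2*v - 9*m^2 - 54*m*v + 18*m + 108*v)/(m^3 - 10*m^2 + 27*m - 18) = (m + 6*v)/(m - 1)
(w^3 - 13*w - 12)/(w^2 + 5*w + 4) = (w^2 - w - 12)/(w + 4)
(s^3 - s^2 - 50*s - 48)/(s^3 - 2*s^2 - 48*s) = (s + 1)/s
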